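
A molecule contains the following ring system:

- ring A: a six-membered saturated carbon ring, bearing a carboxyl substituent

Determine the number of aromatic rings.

Ring A has only sp³ atoms, so it is not fully conjugated — not aromatic (cyclohexane).

0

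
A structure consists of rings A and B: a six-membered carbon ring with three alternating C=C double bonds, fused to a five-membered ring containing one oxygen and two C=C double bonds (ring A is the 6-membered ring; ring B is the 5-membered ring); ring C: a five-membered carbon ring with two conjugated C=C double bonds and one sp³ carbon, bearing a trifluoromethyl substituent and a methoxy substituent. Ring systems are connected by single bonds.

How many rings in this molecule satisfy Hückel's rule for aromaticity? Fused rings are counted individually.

Rings A and B form a fused bicyclic system (with one oxygen) with 9 sp² atoms and 10 π electrons from ring double bonds plus a heteroatom lone pair. 10 = 4(2)+2, so the system is aromatic and both rings count as aromatic (benzofuran).
Ring C has one sp³ carbon, so it is not fully conjugated — not aromatic (cyclopentadiene).
Aromatic: A, B. Total: 2.

2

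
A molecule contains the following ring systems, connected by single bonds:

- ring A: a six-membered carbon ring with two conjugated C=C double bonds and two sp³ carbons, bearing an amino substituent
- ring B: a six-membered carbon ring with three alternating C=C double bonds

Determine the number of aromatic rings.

1

Ring A has two sp³ carbons, so it is not fully conjugated — not aromatic (1,3-cyclohexadiene).
Ring B is planar and fully conjugated; 3 ring double bonds give 6 π electrons. Since 6 = 4n+2 (n=1), ring B is aromatic (benzene).
Aromatic: B. Total: 1.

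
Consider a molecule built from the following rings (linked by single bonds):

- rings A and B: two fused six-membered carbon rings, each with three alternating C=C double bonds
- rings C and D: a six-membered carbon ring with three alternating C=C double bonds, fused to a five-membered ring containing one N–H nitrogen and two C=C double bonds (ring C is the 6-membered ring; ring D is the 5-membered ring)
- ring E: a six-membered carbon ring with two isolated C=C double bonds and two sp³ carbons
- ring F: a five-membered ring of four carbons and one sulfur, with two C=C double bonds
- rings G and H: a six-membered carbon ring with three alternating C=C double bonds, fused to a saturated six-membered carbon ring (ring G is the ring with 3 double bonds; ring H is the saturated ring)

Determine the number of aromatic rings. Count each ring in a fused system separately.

Rings A and B form a fused bicyclic system with 10 sp² atoms and 10 π electrons from ring double bonds. 10 = 4(2)+2, so the system is aromatic and both rings count as aromatic (naphthalene).
Rings C and D form a fused bicyclic system (with one N–H) with 9 sp² atoms and 10 π electrons from ring double bonds plus a heteroatom lone pair. 10 = 4(2)+2, so the system is aromatic and both rings count as aromatic (indole).
Ring E has two sp³ carbons, so it is not fully conjugated — not aromatic (1,4-cyclohexadiene).
Ring F is planar and fully conjugated; 2 ring double bonds (4 π electrons) plus a heteroatom lone pair (2) give 6 π electrons. That satisfies 4n+2 with n=1, so ring F is aromatic (thiophene).
Ring G is fully conjugated (every ring atom contributes a p orbital); 3 ring double bonds give 6 π electrons. That satisfies 4n+2 with n=1, so ring G is aromatic (benzene ring).
Ring H has four sp³ carbons, so it is not fully conjugated — not aromatic (cyclohexane ring).
Aromatic: A, B, C, D, F, G. Total: 6.

6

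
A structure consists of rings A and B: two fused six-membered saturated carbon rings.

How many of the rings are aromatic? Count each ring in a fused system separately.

0

Ring A has only sp³ atoms, so it is not fully conjugated — not aromatic (cyclohexane ring).
Ring B has only sp³ atoms, so it is not fully conjugated — not aromatic (cyclohexane ring).
No ring is aromatic. Total: 0.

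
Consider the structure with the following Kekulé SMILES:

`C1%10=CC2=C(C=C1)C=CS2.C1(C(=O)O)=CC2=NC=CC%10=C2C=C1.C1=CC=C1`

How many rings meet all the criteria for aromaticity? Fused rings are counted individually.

The SMILES encodes a six-membered carbon ring with three alternating C=C double bonds, fused to a five-membered ring containing one sulfur and two C=C double bonds; two fused six-membered rings, each with three alternating double bonds; one ring is all carbon and the other has one ring nitrogen; a four-membered carbon ring with two alternating C=C double bonds.
The fused 6/5-membered bicyclic (with one sulfur) is a single π system with 9 sp² atoms and 10 π electrons from ring double bonds plus a heteroatom lone pair. 10 = 4(2)+2, so the system is aromatic and both rings count as aromatic (benzothiophene).
The fused 6/6-membered bicyclic (with one nitrogen) is a single π system with 10 sp² atoms and 10 π electrons from ring double bonds. 10 = 4(2)+2, so the system is aromatic and both rings count as aromatic (quinoline).
The 4-membered ring has only sp² ring atoms; a planar conformation would have a fully conjugated π system of 4 electrons. But 4 = 4(1), which is 4n not 4n+2, so it is not aromatic (cyclobutadiene) — cyclobutadiene is antiaromatic and distorts to a rectangle.
4 of the 5 rings are aromatic. Total: 4.

4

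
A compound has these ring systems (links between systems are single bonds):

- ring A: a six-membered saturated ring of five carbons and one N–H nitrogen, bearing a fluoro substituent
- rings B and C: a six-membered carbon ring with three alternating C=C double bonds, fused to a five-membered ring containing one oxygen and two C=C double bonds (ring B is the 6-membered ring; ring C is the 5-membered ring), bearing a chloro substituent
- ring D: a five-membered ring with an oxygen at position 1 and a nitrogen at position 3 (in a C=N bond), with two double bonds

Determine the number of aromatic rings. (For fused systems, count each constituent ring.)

3

Ring A has only sp³ atoms, so it is not fully conjugated — not aromatic (piperidine).
Rings B and C form a fused bicyclic system (with one oxygen) with 9 sp² atoms and 10 π electrons from ring double bonds plus a heteroatom lone pair. 10 = 4(2)+2, so the system is aromatic and both rings count as aromatic (benzofuran).
Ring D is fully conjugated (every ring atom contributes a p orbital); 2 ring double bonds (4 π electrons) plus a heteroatom lone pair (2) give 6 π electrons. That satisfies 4n+2 with n=1, so ring D is aromatic (oxazole).
Aromatic: B, C, D. Total: 3.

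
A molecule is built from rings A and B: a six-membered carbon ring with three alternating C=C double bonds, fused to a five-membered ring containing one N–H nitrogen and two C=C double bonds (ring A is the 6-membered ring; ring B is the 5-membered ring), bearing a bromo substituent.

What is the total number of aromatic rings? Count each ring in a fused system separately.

Rings A and B form a fused bicyclic system (with one N–H) with 9 sp² atoms and 10 π electrons from ring double bonds plus a heteroatom lone pair. 10 = 4(2)+2, so the system is aromatic and both rings count as aromatic (indole).
Aromatic: A, B. Total: 2.

2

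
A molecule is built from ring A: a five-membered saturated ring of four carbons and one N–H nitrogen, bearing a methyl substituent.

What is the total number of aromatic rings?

Ring A has only sp³ atoms, so it is not fully conjugated — not aromatic (pyrrolidine).

0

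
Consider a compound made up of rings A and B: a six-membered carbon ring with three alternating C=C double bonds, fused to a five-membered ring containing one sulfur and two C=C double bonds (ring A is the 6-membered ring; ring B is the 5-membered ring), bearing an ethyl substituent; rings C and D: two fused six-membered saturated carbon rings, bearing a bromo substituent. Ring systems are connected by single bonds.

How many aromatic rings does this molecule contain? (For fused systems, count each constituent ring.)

2

Rings A and B form a fused bicyclic system (with one sulfur) with 9 sp² atoms and 10 π electrons from ring double bonds plus a heteroatom lone pair. 10 = 4(2)+2, so the system is aromatic and both rings count as aromatic (benzothiophene).
Ring C has only sp³ atoms, so it is not fully conjugated — not aromatic (cyclohexane ring).
Ring D has only sp³ atoms, so it is not fully conjugated — not aromatic (cyclohexane ring).
Aromatic: A, B. Total: 2.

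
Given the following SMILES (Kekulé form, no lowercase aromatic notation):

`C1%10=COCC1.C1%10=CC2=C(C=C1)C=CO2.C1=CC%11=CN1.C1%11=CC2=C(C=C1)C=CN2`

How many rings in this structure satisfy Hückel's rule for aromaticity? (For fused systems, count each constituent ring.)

5

The SMILES encodes a five-membered ring of four carbons and one oxygen, with one C=C double bond and two sp³ carbons; a six-membered carbon ring with three alternating C=C double bonds, fused to a five-membered ring containing one oxygen and two C=C double bonds; a five-membered ring of four carbons and one nitrogen bearing a hydrogen, with two C=C double bonds; a six-membered carbon ring with three alternating C=C double bonds, fused to a five-membered ring containing one N–H nitrogen and two C=C double bonds.
The 5-membered ring with one oxygen has two sp³ carbons, so it is not fully conjugated — not aromatic (2,3-dihydrofuran).
The fused 6/5-membered bicyclic (with one oxygen) is a single π system with 9 sp² atoms and 10 π electrons from ring double bonds plus a heteroatom lone pair. 10 = 4(2)+2, so the system is aromatic and both rings count as aromatic (benzofuran).
The 5-membered ring with one N–H is planar and fully conjugated; 2 ring double bonds (4 π electrons) plus a heteroatom lone pair (2) give 6 π electrons. Since 6 = 4n+2 (n=1), it is aromatic (pyrrole).
The fused 6/5-membered bicyclic (with one N–H) is a single π system with 9 sp² atoms and 10 π electrons from ring double bonds plus a heteroatom lone pair. 10 = 4(2)+2, so the system is aromatic and both rings count as aromatic (indole).
5 of the 6 rings are aromatic. Total: 5.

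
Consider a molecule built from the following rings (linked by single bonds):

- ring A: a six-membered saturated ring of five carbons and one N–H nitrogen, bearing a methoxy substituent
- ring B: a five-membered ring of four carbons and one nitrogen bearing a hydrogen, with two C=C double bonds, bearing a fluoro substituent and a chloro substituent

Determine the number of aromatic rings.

Ring A has only sp³ atoms, so it is not fully conjugated — not aromatic (piperidine).
Ring B has a continuous p-orbital overlap around the ring; 2 ring double bonds (4 π electrons) plus a heteroatom lone pair (2) give 6 π electrons. 6 = 4(1)+2, so ring B is aromatic (pyrrole).
Aromatic: B. Total: 1.

1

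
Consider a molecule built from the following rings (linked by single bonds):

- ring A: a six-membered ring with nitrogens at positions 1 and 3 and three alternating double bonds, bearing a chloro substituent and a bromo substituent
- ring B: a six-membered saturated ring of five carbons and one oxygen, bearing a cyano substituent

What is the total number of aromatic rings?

Ring A has a continuous p-orbital overlap around the ring; 3 ring double bonds give 6 π electrons. 6 = 4(1)+2, so ring A is aromatic (pyrimidine).
Ring B has only sp³ atoms, so it is not fully conjugated — not aromatic (tetrahydropyran).
Aromatic: A. Total: 1.

1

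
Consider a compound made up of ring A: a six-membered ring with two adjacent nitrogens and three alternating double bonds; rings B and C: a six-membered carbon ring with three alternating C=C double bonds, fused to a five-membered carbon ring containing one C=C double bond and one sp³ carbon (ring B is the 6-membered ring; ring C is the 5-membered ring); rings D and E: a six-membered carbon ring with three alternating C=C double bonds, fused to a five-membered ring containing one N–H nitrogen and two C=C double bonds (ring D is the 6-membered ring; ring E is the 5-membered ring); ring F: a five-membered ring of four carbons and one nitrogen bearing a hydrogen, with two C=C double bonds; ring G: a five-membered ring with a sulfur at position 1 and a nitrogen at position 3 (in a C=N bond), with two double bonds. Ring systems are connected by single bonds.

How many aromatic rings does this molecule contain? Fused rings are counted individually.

Ring A is fully conjugated (every ring atom contributes a p orbital); 3 ring double bonds give 6 π electrons. Since 6 = 4n+2 (n=1), ring A is aromatic (pyridazine).
Ring B is fully conjugated (every ring atom contributes a p orbital); 3 ring double bonds give 6 π electrons. 6 = 4(1)+2, so ring B is aromatic (benzene ring).
Ring C has one sp³ carbon, so it is not fully conjugated — not aromatic (cyclopentene ring).
Rings D and E form a fused bicyclic system (with one N–H) with 9 sp² atoms and 10 π electrons from ring double bonds plus a heteroatom lone pair. 10 = 4(2)+2, so the system is aromatic and both rings count as aromatic (indole).
Ring F has a continuous p-orbital overlap around the ring; 2 ring double bonds (4 π electrons) plus a heteroatom lone pair (2) give 6 π electrons. That satisfies 4n+2 with n=1, so ring F is aromatic (pyrrole).
Ring G is planar and fully conjugated; 2 ring double bonds (4 π electrons) plus a heteroatom lone pair (2) give 6 π electrons. That satisfies 4n+2 with n=1, so ring G is aromatic (thiazole).
Aromatic: A, B, D, E, F, G. Total: 6.

6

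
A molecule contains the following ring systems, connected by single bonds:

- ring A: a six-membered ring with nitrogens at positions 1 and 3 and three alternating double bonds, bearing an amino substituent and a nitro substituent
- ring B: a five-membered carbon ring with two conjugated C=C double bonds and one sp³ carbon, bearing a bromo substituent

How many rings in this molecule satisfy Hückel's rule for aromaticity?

1

Ring A is planar and fully conjugated; 3 ring double bonds give 6 π electrons. Since 6 = 4n+2 (n=1), ring A is aromatic (pyrimidine).
Ring B has one sp³ carbon, so it is not fully conjugated — not aromatic (cyclopentadiene).
Aromatic: A. Total: 1.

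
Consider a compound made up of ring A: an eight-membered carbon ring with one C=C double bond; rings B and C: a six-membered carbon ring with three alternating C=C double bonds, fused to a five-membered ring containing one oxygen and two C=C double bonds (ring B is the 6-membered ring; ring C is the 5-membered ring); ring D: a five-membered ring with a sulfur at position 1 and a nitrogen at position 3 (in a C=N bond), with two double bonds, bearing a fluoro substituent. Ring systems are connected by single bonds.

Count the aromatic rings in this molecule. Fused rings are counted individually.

Ring A has six sp³ carbons, so it is not fully conjugated — not aromatic (cyclooctene).
Rings B and C form a fused bicyclic system (with one oxygen) with 9 sp² atoms and 10 π electrons from ring double bonds plus a heteroatom lone pair. 10 = 4(2)+2, so the system is aromatic and both rings count as aromatic (benzofuran).
Ring D has a continuous p-orbital overlap around the ring; 2 ring double bonds (4 π electrons) plus a heteroatom lone pair (2) give 6 π electrons. 6 = 4(1)+2, so ring D is aromatic (thiazole).
Aromatic: B, C, D. Total: 3.

3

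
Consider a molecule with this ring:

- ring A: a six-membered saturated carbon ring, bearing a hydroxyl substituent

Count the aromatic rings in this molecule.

Ring A has only sp³ atoms, so it is not fully conjugated — not aromatic (cyclohexane).

0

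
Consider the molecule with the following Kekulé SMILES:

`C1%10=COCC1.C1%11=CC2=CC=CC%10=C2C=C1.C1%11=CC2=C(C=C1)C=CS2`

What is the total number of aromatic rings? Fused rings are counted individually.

4

The SMILES encodes a five-membered ring of four carbons and one oxygen, with one C=C double bond and two sp³ carbons; two fused six-membered carbon rings, each with three alternating C=C double bonds; a six-membered carbon ring with three alternating C=C double bonds, fused to a five-membered ring containing one sulfur and two C=C double bonds.
The 5-membered ring with one oxygen has two sp³ carbons, so it is not fully conjugated — not aromatic (2,3-dihydrofuran).
The fused 6/6-membered bicyclic is a single π system with 10 sp² atoms and 10 π electrons from ring double bonds. 10 = 4(2)+2, so the system is aromatic and both rings count as aromatic (naphthalene).
The fused 6/5-membered bicyclic (with one sulfur) is a single π system with 9 sp² atoms and 10 π electrons from ring double bonds plus a heteroatom lone pair. 10 = 4(2)+2, so the system is aromatic and both rings count as aromatic (benzothiophene).
4 of the 5 rings are aromatic. Total: 4.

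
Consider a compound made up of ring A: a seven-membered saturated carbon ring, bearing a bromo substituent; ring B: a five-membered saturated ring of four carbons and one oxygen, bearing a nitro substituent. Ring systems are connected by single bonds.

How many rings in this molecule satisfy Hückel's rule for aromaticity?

Ring A has only sp³ atoms, so it is not fully conjugated — not aromatic (cycloheptane).
Ring B has only sp³ atoms, so it is not fully conjugated — not aromatic (tetrahydrofuran).
No ring is aromatic. Total: 0.

0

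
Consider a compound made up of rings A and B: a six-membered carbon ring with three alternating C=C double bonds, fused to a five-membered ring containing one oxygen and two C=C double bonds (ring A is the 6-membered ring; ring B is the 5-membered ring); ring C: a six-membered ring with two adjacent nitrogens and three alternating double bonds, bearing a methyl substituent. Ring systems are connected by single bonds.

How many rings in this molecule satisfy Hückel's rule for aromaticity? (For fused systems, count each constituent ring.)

3

Rings A and B form a fused bicyclic system (with one oxygen) with 9 sp² atoms and 10 π electrons from ring double bonds plus a heteroatom lone pair. 10 = 4(2)+2, so the system is aromatic and both rings count as aromatic (benzofuran).
Ring C is fully conjugated (every ring atom contributes a p orbital); 3 ring double bonds give 6 π electrons. Since 6 = 4n+2 (n=1), ring C is aromatic (pyridazine).
Aromatic: A, B, C. Total: 3.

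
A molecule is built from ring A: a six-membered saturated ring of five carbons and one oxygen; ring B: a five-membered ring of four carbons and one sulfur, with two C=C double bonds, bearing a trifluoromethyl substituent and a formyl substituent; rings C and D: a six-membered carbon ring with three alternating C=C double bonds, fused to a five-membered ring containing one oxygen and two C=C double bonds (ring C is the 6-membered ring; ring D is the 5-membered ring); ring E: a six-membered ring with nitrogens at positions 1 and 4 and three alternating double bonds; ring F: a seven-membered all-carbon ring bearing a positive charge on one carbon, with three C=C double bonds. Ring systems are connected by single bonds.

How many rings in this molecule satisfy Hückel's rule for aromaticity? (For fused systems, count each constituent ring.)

Ring A has only sp³ atoms, so it is not fully conjugated — not aromatic (tetrahydropyran).
Ring B has a continuous p-orbital overlap around the ring; 2 ring double bonds (4 π electrons) plus a heteroatom lone pair (2) give 6 π electrons. That satisfies 4n+2 with n=1, so ring B is aromatic (thiophene).
Rings C and D form a fused bicyclic system (with one oxygen) with 9 sp² atoms and 10 π electrons from ring double bonds plus a heteroatom lone pair. 10 = 4(2)+2, so the system is aromatic and both rings count as aromatic (benzofuran).
Ring E is planar and fully conjugated; 3 ring double bonds give 6 π electrons. 6 = 4(1)+2, so ring E is aromatic (pyrazine).
Ring F is fully conjugated (every ring atom contributes a p orbital); 3 ring double bonds (6 π electrons) plus the carbocation's empty p orbital (0, but keeps the ring conjugated) give 6 π electrons. Since 6 = 4n+2 (n=1), ring F is aromatic (tropylium cation).
Aromatic: B, C, D, E, F. Total: 5.

5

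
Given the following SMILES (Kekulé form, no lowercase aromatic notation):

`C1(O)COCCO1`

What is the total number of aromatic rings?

The SMILES encodes a six-membered saturated ring with oxygens at positions 1 and 4.
The 6-membered ring with two oxygens (1,4) has only sp³ atoms, so it is not fully conjugated — not aromatic (1,4-dioxane).

0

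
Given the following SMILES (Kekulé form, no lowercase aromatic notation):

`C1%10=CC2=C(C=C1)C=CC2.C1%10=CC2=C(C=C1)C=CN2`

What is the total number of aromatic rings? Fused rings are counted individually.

The SMILES encodes a six-membered carbon ring with three alternating C=C double bonds, fused to a five-membered carbon ring containing one C=C double bond and one sp³ carbon; a six-membered carbon ring with three alternating C=C double bonds, fused to a five-membered ring containing one N–H nitrogen and two C=C double bonds.
The 6-membered ring is fully conjugated (every ring atom contributes a p orbital); 3 ring double bonds give 6 π electrons. That satisfies 4n+2 with n=1, so it is aromatic (benzene ring).
The 5-membered ring has one sp³ carbon, so it is not fully conjugated — not aromatic (cyclopentene ring).
The fused 6/5-membered bicyclic (with one N–H) is a single π system with 9 sp² atoms and 10 π electrons from ring double bonds plus a heteroatom lone pair. 10 = 4(2)+2, so the system is aromatic and both rings count as aromatic (indole).
3 of the 4 rings are aromatic. Total: 3.

3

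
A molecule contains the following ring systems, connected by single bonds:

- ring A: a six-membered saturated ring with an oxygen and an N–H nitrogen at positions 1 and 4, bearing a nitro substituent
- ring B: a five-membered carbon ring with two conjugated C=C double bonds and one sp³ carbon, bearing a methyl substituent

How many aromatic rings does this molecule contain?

Ring A has only sp³ atoms, so it is not fully conjugated — not aromatic (morpholine).
Ring B has one sp³ carbon, so it is not fully conjugated — not aromatic (cyclopentadiene).
No ring is aromatic. Total: 0.

0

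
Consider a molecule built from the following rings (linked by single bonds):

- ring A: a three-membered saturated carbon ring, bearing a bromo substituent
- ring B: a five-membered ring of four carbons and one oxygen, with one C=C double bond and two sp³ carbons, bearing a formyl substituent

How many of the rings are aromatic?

Ring A has only sp³ atoms, so it is not fully conjugated — not aromatic (cyclopropane).
Ring B has two sp³ carbons, so it is not fully conjugated — not aromatic (2,3-dihydrofuran).
No ring is aromatic. Total: 0.

0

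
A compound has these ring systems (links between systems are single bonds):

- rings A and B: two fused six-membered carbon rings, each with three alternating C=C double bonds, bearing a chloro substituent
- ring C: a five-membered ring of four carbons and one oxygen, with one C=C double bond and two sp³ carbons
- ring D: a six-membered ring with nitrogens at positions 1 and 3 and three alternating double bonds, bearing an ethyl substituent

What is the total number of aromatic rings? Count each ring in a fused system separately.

3

Rings A and B form a fused bicyclic system with 10 sp² atoms and 10 π electrons from ring double bonds. 10 = 4(2)+2, so the system is aromatic and both rings count as aromatic (naphthalene).
Ring C has two sp³ carbons, so it is not fully conjugated — not aromatic (2,3-dihydrofuran).
Ring D is fully conjugated (every ring atom contributes a p orbital); 3 ring double bonds give 6 π electrons. Since 6 = 4n+2 (n=1), ring D is aromatic (pyrimidine).
Aromatic: A, B, D. Total: 3.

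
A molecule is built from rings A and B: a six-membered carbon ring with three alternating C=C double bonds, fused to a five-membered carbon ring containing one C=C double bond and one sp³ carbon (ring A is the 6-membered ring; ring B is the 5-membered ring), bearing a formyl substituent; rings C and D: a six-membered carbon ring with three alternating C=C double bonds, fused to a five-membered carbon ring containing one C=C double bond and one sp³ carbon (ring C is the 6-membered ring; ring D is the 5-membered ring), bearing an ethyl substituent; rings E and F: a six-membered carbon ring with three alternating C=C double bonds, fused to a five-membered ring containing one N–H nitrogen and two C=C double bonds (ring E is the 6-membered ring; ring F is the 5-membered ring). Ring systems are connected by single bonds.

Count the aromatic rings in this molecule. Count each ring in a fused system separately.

Ring A has a continuous p-orbital overlap around the ring; 3 ring double bonds give 6 π electrons. That satisfies 4n+2 with n=1, so ring A is aromatic (benzene ring).
Ring B has one sp³ carbon, so it is not fully conjugated — not aromatic (cyclopentene ring).
Ring C is fully conjugated (every ring atom contributes a p orbital); 3 ring double bonds give 6 π electrons. Since 6 = 4n+2 (n=1), ring C is aromatic (benzene ring).
Ring D has one sp³ carbon, so it is not fully conjugated — not aromatic (cyclopentene ring).
Rings E and F form a fused bicyclic system (with one N–H) with 9 sp² atoms and 10 π electrons from ring double bonds plus a heteroatom lone pair. 10 = 4(2)+2, so the system is aromatic and both rings count as aromatic (indole).
Aromatic: A, C, E, F. Total: 4.

4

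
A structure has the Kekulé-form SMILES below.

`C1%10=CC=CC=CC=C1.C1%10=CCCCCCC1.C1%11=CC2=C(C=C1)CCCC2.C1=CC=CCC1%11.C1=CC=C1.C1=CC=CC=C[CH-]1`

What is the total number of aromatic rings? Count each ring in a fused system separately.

The SMILES encodes an eight-membered carbon ring with four alternating C=C double bonds; an eight-membered carbon ring with one C=C double bond; a six-membered carbon ring with three alternating C=C double bonds, fused to a saturated six-membered carbon ring; a six-membered carbon ring with two conjugated C=C double bonds and two sp³ carbons; a four-membered carbon ring with two alternating C=C double bonds; a seven-membered all-carbon ring bearing a negative charge on one carbon, with three C=C double bonds.
The 8-membered ring has only sp² ring atoms; a planar conformation would have a fully conjugated π system of 8 electrons. But 8 = 4(2), which is 4n not 4n+2, so it is not aromatic (cyclooctatetraene) — cyclooctatetraene distorts into a non-planar tub to avoid antiaromaticity.
The second 8-membered ring has six sp³ carbons, so it is not fully conjugated — not aromatic (cyclooctene).
The 6-membered ring is planar and fully conjugated; 3 ring double bonds give 6 π electrons. Since 6 = 4n+2 (n=1), it is aromatic (benzene ring).
The second 6-membered ring has four sp³ carbons, so it is not fully conjugated — not aromatic (cyclohexane ring).
The third 6-membered ring has two sp³ carbons, so it is not fully conjugated — not aromatic (1,3-cyclohexadiene).
The 4-membered ring has only sp² ring atoms; a planar conformation would have a fully conjugated π system of 4 electrons. But 4 = 4(1), which is 4n not 4n+2, so it is not aromatic (cyclobutadiene) — cyclobutadiene is antiaromatic and distorts to a rectangle.
The 7-membered ring has only sp² ring atoms; a planar conformation would have a fully conjugated π system of 8 electrons. But 8 = 4(2), which is 4n not 4n+2, so it is not aromatic (cycloheptatrienyl anion).
1 of the 7 rings is aromatic. Total: 1.

1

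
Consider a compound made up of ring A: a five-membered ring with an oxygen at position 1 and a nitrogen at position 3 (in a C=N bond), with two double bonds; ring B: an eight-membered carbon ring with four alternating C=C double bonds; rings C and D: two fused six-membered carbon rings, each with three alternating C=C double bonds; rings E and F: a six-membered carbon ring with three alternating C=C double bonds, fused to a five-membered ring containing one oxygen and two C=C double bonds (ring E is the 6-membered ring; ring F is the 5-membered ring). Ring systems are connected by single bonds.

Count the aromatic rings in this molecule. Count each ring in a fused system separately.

Ring A has a continuous p-orbital overlap around the ring; 2 ring double bonds (4 π electrons) plus a heteroatom lone pair (2) give 6 π electrons. Since 6 = 4n+2 (n=1), ring A is aromatic (oxazole).
Ring B has only sp² ring atoms; a planar conformation would have a fully conjugated π system of 8 electrons. But 8 = 4(2), which is 4n not 4n+2, so ring B is not aromatic (cyclooctatetraene) — cyclooctatetraene distorts into a non-planar tub to avoid antiaromaticity.
Rings C and D form a fused bicyclic system with 10 sp² atoms and 10 π electrons from ring double bonds. 10 = 4(2)+2, so the system is aromatic and both rings count as aromatic (naphthalene).
Rings E and F form a fused bicyclic system (with one oxygen) with 9 sp² atoms and 10 π electrons from ring double bonds plus a heteroatom lone pair. 10 = 4(2)+2, so the system is aromatic and both rings count as aromatic (benzofuran).
Aromatic: A, C, D, E, F. Total: 5.

5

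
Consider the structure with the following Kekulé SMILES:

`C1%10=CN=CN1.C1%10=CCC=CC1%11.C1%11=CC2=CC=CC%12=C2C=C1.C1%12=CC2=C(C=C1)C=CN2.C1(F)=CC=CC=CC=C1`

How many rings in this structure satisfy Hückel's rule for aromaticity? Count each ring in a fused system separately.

5

The SMILES encodes a five-membered ring with nitrogens at positions 1 and 3 (one bearing H, one in a C=N bond) and two double bonds; a six-membered carbon ring with two isolated C=C double bonds and two sp³ carbons; two fused six-membered carbon rings, each with three alternating C=C double bonds; a six-membered carbon ring with three alternating C=C double bonds, fused to a five-membered ring containing one N–H nitrogen and two C=C double bonds; an eight-membered carbon ring with four alternating C=C double bonds.
The 5-membered ring with two nitrogens (one N–H, one =N–) is planar and fully conjugated; 2 ring double bonds (4 π electrons) plus a heteroatom lone pair (2) give 6 π electrons. 6 = 4(1)+2, so it is aromatic (imidazole).
The 6-membered ring has two sp³ carbons, so it is not fully conjugated — not aromatic (1,4-cyclohexadiene).
The fused 6/6-membered bicyclic is a single π system with 10 sp² atoms and 10 π electrons from ring double bonds. 10 = 4(2)+2, so the system is aromatic and both rings count as aromatic (naphthalene).
The fused 6/5-membered bicyclic (with one N–H) is a single π system with 9 sp² atoms and 10 π electrons from ring double bonds plus a heteroatom lone pair. 10 = 4(2)+2, so the system is aromatic and both rings count as aromatic (indole).
The 8-membered ring has only sp² ring atoms; a planar conformation would have a fully conjugated π system of 8 electrons. But 8 = 4(2), which is 4n not 4n+2, so it is not aromatic (cyclooctatetraene) — cyclooctatetraene distorts into a non-planar tub to avoid antiaromaticity.
5 of the 7 rings are aromatic. Total: 5.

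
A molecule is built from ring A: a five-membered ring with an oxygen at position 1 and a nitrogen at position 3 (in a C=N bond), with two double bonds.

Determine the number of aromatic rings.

Ring A is planar and fully conjugated; 2 ring double bonds (4 π electrons) plus a heteroatom lone pair (2) give 6 π electrons. Since 6 = 4n+2 (n=1), ring A is aromatic (oxazole).

1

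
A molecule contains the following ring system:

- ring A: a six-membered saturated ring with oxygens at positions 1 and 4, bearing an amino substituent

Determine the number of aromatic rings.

0

Ring A has only sp³ atoms, so it is not fully conjugated — not aromatic (1,4-dioxane).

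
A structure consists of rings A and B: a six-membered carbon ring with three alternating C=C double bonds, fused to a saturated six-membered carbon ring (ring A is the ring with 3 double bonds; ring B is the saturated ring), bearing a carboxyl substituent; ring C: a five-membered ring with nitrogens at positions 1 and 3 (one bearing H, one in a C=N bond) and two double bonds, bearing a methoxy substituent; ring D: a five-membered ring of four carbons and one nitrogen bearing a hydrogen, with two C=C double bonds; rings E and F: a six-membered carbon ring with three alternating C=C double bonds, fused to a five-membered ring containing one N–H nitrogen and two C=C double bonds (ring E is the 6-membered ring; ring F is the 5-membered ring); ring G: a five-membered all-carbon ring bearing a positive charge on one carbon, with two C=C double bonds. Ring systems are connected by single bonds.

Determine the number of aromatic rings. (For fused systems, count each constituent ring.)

5

Ring A has a continuous p-orbital overlap around the ring; 3 ring double bonds give 6 π electrons. That satisfies 4n+2 with n=1, so ring A is aromatic (benzene ring).
Ring B has four sp³ carbons, so it is not fully conjugated — not aromatic (cyclohexane ring).
Ring C has a continuous p-orbital overlap around the ring; 2 ring double bonds (4 π electrons) plus a heteroatom lone pair (2) give 6 π electrons. That satisfies 4n+2 with n=1, so ring C is aromatic (imidazole).
Ring D is planar and fully conjugated; 2 ring double bonds (4 π electrons) plus a heteroatom lone pair (2) give 6 π electrons. That satisfies 4n+2 with n=1, so ring D is aromatic (pyrrole).
Rings E and F form a fused bicyclic system (with one N–H) with 9 sp² atoms and 10 π electrons from ring double bonds plus a heteroatom lone pair. 10 = 4(2)+2, so the system is aromatic and both rings count as aromatic (indole).
Ring G has only sp² ring atoms; a planar conformation would have a fully conjugated π system of 4 electrons. But 4 = 4(1), which is 4n not 4n+2, so ring G is not aromatic (cyclopentadienyl cation).
Aromatic: A, C, D, E, F. Total: 5.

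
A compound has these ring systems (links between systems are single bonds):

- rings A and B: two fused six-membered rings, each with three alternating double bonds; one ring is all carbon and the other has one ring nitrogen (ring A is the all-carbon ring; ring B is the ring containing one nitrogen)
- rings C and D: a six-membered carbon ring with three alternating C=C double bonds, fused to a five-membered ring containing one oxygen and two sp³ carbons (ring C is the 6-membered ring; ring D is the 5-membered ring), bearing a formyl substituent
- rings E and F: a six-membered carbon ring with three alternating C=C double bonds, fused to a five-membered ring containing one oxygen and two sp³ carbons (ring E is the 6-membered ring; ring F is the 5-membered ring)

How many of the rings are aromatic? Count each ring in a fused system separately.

Rings A and B form a fused bicyclic system (with one nitrogen) with 10 sp² atoms and 10 π electrons from ring double bonds. 10 = 4(2)+2, so the system is aromatic and both rings count as aromatic (quinoline).
Ring C is planar and fully conjugated; 3 ring double bonds give 6 π electrons. 6 = 4(1)+2, so ring C is aromatic (benzene ring).
Ring D has two sp³ carbons, so it is not fully conjugated — not aromatic (oxolane ring).
Ring E is fully conjugated (every ring atom contributes a p orbital); 3 ring double bonds give 6 π electrons. Since 6 = 4n+2 (n=1), ring E is aromatic (benzene ring).
Ring F has two sp³ carbons, so it is not fully conjugated — not aromatic (oxolane ring).
Aromatic: A, B, C, E. Total: 4.

4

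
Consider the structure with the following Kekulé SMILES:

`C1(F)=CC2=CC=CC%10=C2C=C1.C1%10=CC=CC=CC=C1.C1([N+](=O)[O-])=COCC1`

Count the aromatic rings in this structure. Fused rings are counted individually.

The SMILES encodes two fused six-membered carbon rings, each with three alternating C=C double bonds; an eight-membered carbon ring with four alternating C=C double bonds; a five-membered ring of four carbons and one oxygen, with one C=C double bond and two sp³ carbons.
The fused 6/6-membered bicyclic is a single π system with 10 sp² atoms and 10 π electrons from ring double bonds. 10 = 4(2)+2, so the system is aromatic and both rings count as aromatic (naphthalene).
The 8-membered ring has only sp² ring atoms; a planar conformation would have a fully conjugated π system of 8 electrons. But 8 = 4(2), which is 4n not 4n+2, so it is not aromatic (cyclooctatetraene) — cyclooctatetraene distorts into a non-planar tub to avoid antiaromaticity.
The 5-membered ring with one oxygen has two sp³ carbons, so it is not fully conjugated — not aromatic (2,3-dihydrofuran).
2 of the 4 rings are aromatic. Total: 2.

2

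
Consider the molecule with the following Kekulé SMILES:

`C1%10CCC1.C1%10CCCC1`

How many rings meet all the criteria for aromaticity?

The SMILES encodes a four-membered saturated carbon ring; a five-membered saturated carbon ring.
The 4-membered ring has only sp³ atoms, so it is not fully conjugated — not aromatic (cyclobutane).
The 5-membered ring has only sp³ atoms, so it is not fully conjugated — not aromatic (cyclopentane).
None of the rings are aromatic. Total: 0.

0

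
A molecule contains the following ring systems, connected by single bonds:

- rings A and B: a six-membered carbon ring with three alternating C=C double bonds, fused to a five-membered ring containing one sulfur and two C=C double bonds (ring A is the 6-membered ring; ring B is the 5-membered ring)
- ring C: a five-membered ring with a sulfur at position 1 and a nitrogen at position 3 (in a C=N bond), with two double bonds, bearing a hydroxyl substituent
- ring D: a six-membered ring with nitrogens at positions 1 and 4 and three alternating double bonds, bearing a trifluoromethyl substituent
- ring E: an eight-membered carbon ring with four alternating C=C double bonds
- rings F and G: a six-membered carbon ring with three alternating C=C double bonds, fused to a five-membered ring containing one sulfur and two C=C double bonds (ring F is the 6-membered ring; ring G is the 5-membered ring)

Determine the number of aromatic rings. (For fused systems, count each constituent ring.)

6

Rings A and B form a fused bicyclic system (with one sulfur) with 9 sp² atoms and 10 π electrons from ring double bonds plus a heteroatom lone pair. 10 = 4(2)+2, so the system is aromatic and both rings count as aromatic (benzothiophene).
Ring C is planar and fully conjugated; 2 ring double bonds (4 π electrons) plus a heteroatom lone pair (2) give 6 π electrons. That satisfies 4n+2 with n=1, so ring C is aromatic (thiazole).
Ring D has a continuous p-orbital overlap around the ring; 3 ring double bonds give 6 π electrons. 6 = 4(1)+2, so ring D is aromatic (pyrazine).
Ring E has only sp² ring atoms; a planar conformation would have a fully conjugated π system of 8 electrons. But 8 = 4(2), which is 4n not 4n+2, so ring E is not aromatic (cyclooctatetraene) — cyclooctatetraene distorts into a non-planar tub to avoid antiaromaticity.
Rings F and G form a fused bicyclic system (with one sulfur) with 9 sp² atoms and 10 π electrons from ring double bonds plus a heteroatom lone pair. 10 = 4(2)+2, so the system is aromatic and both rings count as aromatic (benzothiophene).
Aromatic: A, B, C, D, F, G. Total: 6.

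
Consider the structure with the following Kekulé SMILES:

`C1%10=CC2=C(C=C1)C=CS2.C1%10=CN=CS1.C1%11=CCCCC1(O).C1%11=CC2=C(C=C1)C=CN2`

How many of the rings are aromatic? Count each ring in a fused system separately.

5

The SMILES encodes a six-membered carbon ring with three alternating C=C double bonds, fused to a five-membered ring containing one sulfur and two C=C double bonds; a five-membered ring with a sulfur at position 1 and a nitrogen at position 3 (in a C=N bond), with two double bonds; a six-membered carbon ring with one C=C double bond; a six-membered carbon ring with three alternating C=C double bonds, fused to a five-membered ring containing one N–H nitrogen and two C=C double bonds.
The fused 6/5-membered bicyclic (with one sulfur) is a single π system with 9 sp² atoms and 10 π electrons from ring double bonds plus a heteroatom lone pair. 10 = 4(2)+2, so the system is aromatic and both rings count as aromatic (benzothiophene).
The 5-membered ring with one sulfur and one =N– has a continuous p-orbital overlap around the ring; 2 ring double bonds (4 π electrons) plus a heteroatom lone pair (2) give 6 π electrons. That satisfies 4n+2 with n=1, so it is aromatic (thiazole).
The 6-membered ring has four sp³ carbons, so it is not fully conjugated — not aromatic (cyclohexene).
The fused 6/5-membered bicyclic (with one N–H) is a single π system with 9 sp² atoms and 10 π electrons from ring double bonds plus a heteroatom lone pair. 10 = 4(2)+2, so the system is aromatic and both rings count as aromatic (indole).
5 of the 6 rings are aromatic. Total: 5.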